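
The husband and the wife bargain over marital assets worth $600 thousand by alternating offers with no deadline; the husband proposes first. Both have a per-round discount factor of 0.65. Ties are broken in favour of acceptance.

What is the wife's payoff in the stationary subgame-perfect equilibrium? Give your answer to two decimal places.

Let x be the husband's share when the husband proposes and y be the wife's share when the wife proposes.
The wife accepts iff offered ≥ 0.65·y, so x = 600 − 0.65y. Symmetrically y = 600 − 0.65x.
Substituting: x = 600 − 0.65(600 − 0.65x), giving x(1 − 0.65·0.65) = 600(1 − 0.65).
So x = 600 × 0.35 / 0.5775 ≈ 363.6364, and the wife receives 600 − x ≈ 236.3636.

236.36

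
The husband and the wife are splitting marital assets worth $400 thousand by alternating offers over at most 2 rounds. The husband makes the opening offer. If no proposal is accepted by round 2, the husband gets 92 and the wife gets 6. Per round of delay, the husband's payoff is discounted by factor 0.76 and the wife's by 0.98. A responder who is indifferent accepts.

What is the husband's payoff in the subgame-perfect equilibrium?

Round 2 (the wife proposes): the husband gets 92 if talks fail, so the wife offers 92 and keeps 308.
Round 1 (the husband proposes): the wife can get 308 next round, worth 0.98 × 308 = 301.84 now; the husband offers that and keeps 98.16.

98.16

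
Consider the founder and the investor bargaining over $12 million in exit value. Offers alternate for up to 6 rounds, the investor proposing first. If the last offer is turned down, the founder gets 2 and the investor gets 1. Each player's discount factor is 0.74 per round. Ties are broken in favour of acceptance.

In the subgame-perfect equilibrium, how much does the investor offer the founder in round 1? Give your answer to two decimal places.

Round 6 (the founder proposes): the investor gets 1 if talks fail, so the founder offers 1 and keeps 11.
Round 5 (the investor proposes): the founder can get 11 next round, worth 0.74 × 11 = 8.14 now. The investor offers 8.14 and keeps 12 − 8.14 = 3.86.
Round 4 (the founder proposes): the investor can get 3.86 next round, worth 0.74 × 3.86 = 2.8564 now. The founder offers 2.8564 and keeps 12 − 2.8564 = 9.1436.
Round 3 (the investor proposes): the founder can get 9.1436 next round, worth 0.74 × 9.1436 = 6.766264 now, so the investor offers 6.766264, keeping 5.233736.
Round 2 (the founder proposes): the investor can get 5.233736 next round, worth 0.74 × 5.233736 = 3.87296464 now. The founder offers 3.87296464 and keeps 12 − 3.87296464 = 8.12703536.
Round 1 (the investor proposes): the founder can get 8.12703536 next round, worth 0.74 × 8.12703536 = 6.0140061664 now, so the investor offers 6.0140061664, keeping 5.9859938336.

6.01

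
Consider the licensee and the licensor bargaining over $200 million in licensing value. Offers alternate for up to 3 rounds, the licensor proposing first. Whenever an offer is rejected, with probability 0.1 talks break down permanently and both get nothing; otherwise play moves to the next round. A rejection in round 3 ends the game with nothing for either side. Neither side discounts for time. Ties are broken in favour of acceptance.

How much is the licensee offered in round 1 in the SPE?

Round 3 (the licensor proposes): the licensee will accept anything ≥ 0, so the licensor offers 0 and keeps 200.
Round 2 (the licensee proposes): rejecting gives the licensor an expected 0.9 × 200 = 180; the licensee offers that and keeps 20.
Round 1 (the licensor proposes): rejecting gives the licensee an expected 0.9 × 20 = 18; the licensor offers that and keeps 182.

18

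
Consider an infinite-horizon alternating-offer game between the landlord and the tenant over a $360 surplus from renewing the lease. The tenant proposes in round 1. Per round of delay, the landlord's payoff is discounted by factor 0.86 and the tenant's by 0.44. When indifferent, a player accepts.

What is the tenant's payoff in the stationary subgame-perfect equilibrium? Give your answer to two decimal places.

In a stationary SPE each proposer offers the other exactly their discounted continuation value.
If the tenant keeps x when proposing and the landlord keeps y when proposing, then x = 360 − 0.86y and y = 360 − 0.44x.
Solving: x = 360(1 − 0.86) / (1 − 0.44·0.86) = 50.4 / 0.6216 ≈ 81.0811.
The landlord gets 360 − 81.0811 ≈ 278.9189.

81.08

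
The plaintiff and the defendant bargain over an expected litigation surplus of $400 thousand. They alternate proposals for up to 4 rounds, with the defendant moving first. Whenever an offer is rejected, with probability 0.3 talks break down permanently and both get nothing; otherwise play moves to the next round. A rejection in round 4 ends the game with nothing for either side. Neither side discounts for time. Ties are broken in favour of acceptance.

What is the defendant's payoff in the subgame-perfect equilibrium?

178.8

Round 4 (the plaintiff proposes): rejection yields 0 for the defendant; the plaintiff offers 0 and keeps 400.
Round 3 (the defendant proposes): rejecting gives the plaintiff an expected 0.7 × 400 = 280, so the defendant offers 280, keeping 120.
Round 2 (the plaintiff proposes): rejecting gives the defendant an expected 0.7 × 120 = 84; the plaintiff offers that and keeps 316.
Round 1 (the defendant proposes): rejecting gives the plaintiff an expected 0.7 × 316 = 221.2, so the defendant offers 221.2, keeping 178.8.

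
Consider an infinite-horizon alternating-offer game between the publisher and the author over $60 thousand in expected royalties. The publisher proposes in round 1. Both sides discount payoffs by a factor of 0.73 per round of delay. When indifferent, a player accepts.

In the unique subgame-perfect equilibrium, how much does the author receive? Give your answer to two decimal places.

25.32

When the publisher proposes, the author accepts any offer worth at least 0.73 times what the author would get by proposing next round; and vice versa.
This gives x = 60 − 0.73y and y = 60 − 0.73x, where x and y are each side's share when it proposes.
Hence (1 − 0.73·0.73)x = 60(1 − 0.73), i.e. 0.4671·x = 16.2.
x ≈ 34.6821; the author's share is 60 − x ≈ 25.3179.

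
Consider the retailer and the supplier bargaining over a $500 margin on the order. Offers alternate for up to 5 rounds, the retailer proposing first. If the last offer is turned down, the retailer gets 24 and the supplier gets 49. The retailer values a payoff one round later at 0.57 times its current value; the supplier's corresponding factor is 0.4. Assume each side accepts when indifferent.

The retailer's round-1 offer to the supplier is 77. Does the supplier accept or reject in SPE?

Round 5 (the retailer proposes): the supplier gets 49 if talks fail, so the retailer offers 49 and keeps 451.
Round 4 (the supplier proposes): the retailer can get 451 next round, worth 0.57 × 451 = 257.07 now. The supplier offers 257.07 and keeps 500 − 257.07 = 242.93.
Round 3 (the retailer proposes): the supplier can get 242.93 next round, worth 0.4 × 242.93 = 97.172 now; the retailer offers that and keeps 402.828.
Round 2 (the supplier proposes): the retailer can get 402.828 next round, worth 0.57 × 402.828 = 229.61196 now, so the supplier offers 229.61196, keeping 270.38804.
So by rejecting in round 1, the supplier gets 270.38804 next round, worth 0.4 × 270.38804 = 108.155216 now.
Offer 77 < 108.155216, so the supplier rejects.

Reject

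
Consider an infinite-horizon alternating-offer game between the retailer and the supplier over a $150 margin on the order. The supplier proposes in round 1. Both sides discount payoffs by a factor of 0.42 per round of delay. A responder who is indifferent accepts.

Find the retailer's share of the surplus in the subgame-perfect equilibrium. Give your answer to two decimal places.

44.37

When the supplier proposes, the retailer accepts any offer worth at least 0.42 times what the retailer would get by proposing next round; and vice versa.
This gives x = 150 − 0.42y and y = 150 − 0.42x, where x and y are each side's share when it proposes.
Hence (1 − 0.42·0.42)x = 150(1 − 0.42), i.e. 0.8236·x = 87.
x ≈ 105.6338; the retailer's share is 150 − x ≈ 44.3662.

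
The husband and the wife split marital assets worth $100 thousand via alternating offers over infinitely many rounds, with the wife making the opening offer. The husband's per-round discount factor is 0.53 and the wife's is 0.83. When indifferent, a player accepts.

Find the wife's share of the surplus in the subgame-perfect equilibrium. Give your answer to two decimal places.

83.91

In a stationary SPE each proposer offers the other exactly their discounted continuation value.
If the wife keeps x when proposing and the husband keeps y when proposing, then x = 100 − 0.53y and y = 100 − 0.83x.
Solving: x = 100(1 − 0.53) / (1 − 0.83·0.53) = 47 / 0.5601 ≈ 83.9136.
The husband gets 100 − 83.9136 ≈ 16.0864.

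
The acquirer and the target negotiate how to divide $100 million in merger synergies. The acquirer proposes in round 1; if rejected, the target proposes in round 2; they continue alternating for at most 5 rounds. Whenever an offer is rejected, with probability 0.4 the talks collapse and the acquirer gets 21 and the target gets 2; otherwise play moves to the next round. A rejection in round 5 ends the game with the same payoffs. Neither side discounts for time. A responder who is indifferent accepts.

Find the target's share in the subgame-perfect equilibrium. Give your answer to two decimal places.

27.13

Round 5 (the acquirer proposes): the target gets 2 if talks fail, so the acquirer offers 2 and keeps 98.
Round 4 (the target proposes): rejecting gives the acquirer an expected 0.6 × 98 + 0.4 × 21 = 67.2; the target offers that and keeps 32.8.
Round 3 (the acquirer proposes): rejecting gives the target an expected 0.6 × 32.8 + 0.4 × 2 = 20.48, so the acquirer offers 20.48, keeping 79.52.
Round 2 (the target proposes): rejecting gives the acquirer an expected 0.6 × 79.52 + 0.4 × 21 = 56.112; the target offers that and keeps 43.888.
Round 1 (the acquirer proposes): rejecting gives the target an expected 0.6 × 43.888 + 0.4 × 2 = 27.1328. The acquirer offers 27.1328 and keeps 100 − 27.1328 = 72.8672.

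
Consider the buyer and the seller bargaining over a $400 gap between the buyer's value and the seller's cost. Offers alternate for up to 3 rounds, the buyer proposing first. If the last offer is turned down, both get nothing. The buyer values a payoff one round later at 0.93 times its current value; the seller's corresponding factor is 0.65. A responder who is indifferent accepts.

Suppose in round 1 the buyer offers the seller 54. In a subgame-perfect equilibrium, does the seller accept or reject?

Accept

Round 3 (the buyer proposes): the seller will accept anything ≥ 0, so the buyer offers 0 and keeps 400.
Round 2 (the seller proposes): the buyer can get 400 next round, worth 0.93 × 400 = 372 now, so the seller offers 372, keeping 28.
So by rejecting in round 1, the seller gets 28 next round, worth 0.65 × 28 = 18.2 now.
Offer 54 ≥ 18.2, so the seller accepts.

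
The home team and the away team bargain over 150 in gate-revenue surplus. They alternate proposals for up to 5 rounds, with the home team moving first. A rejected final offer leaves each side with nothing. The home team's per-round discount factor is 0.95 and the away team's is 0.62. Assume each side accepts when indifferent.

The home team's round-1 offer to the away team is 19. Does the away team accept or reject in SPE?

Accept

Work out the away team's continuation value if the offer is rejected.
Round 5 (the home team proposes): the away team will accept anything ≥ 0, so the home team offers 0 and keeps 150.
Round 4 (the away team proposes): the home team can get 150 next round, worth 0.95 × 150 = 142.5 now. The away team offers 142.5 and keeps 150 − 142.5 = 7.5.
Round 3 (the home team proposes): the away team can get 7.5 next round, worth 0.62 × 7.5 = 4.65 now, so the home team offers 4.65, keeping 145.35.
Round 2 (the away team proposes): the home team can get 145.35 next round, worth 0.95 × 145.35 = 138.0825 now. The away team offers 138.0825 and keeps 150 − 138.0825 = 11.9175.
So by rejecting in round 1, the away team gets 11.9175 next round, worth 0.62 × 11.9175 = 7.38885 now.
Offer 19 ≥ 7.38885, so the away team accepts.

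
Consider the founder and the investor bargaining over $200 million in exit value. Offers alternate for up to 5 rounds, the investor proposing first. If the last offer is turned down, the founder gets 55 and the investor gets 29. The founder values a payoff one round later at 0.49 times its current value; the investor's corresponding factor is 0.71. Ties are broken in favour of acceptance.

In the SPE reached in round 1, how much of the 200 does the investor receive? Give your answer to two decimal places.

155.04

Round 5 (the investor proposes): the founder gets 55 if talks fail, so the investor offers 55 and keeps 145.
Round 4 (the founder proposes): the investor can get 145 next round, worth 0.71 × 145 = 102.95 now. The founder offers 102.95 and keeps 200 − 102.95 = 97.05.
Round 3 (the investor proposes): the founder can get 97.05 next round, worth 0.49 × 97.05 = 47.5545 now, so the investor offers 47.5545, keeping 152.4455.
Round 2 (the founder proposes): the investor can get 152.4455 next round, worth 0.71 × 152.4455 = 108.236305 now. The founder offers 108.236305 and keeps 200 − 108.236305 = 91.763695.
Round 1 (the investor proposes): the founder can get 91.763695 next round, worth 0.49 × 91.763695 = 44.96421055 now, so the investor offers 44.96421055, keeping 155.03578945.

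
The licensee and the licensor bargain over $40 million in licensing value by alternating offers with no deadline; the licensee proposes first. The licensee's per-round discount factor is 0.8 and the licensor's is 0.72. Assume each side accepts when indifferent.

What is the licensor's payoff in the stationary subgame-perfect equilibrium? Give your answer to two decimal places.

13.58

When the licensee proposes, the licensor accepts any offer worth at least 0.72 times what the licensor would get by proposing next round; and vice versa.
This gives x = 40 − 0.72y and y = 40 − 0.8x, where x and y are each side's share when it proposes.
Hence (1 − 0.72·0.8)x = 40(1 − 0.72), i.e. 0.424·x = 11.2.
x ≈ 26.4151; the licensor's share is 40 − x ≈ 13.5849.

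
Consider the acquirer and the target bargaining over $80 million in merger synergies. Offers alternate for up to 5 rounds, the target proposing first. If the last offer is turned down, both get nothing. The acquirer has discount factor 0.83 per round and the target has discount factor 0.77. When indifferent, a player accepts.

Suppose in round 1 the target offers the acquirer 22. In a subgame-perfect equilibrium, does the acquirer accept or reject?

Round 5 (the target proposes): the acquirer will accept anything ≥ 0, so the target offers 0 and keeps 80.
Round 4 (the acquirer proposes): the target can get 80 next round, worth 0.77 × 80 = 61.6 now, so the acquirer offers 61.6, keeping 18.4.
Round 3 (the target proposes): the acquirer can get 18.4 next round, worth 0.83 × 18.4 = 15.272 now; the target offers that and keeps 64.728.
Round 2 (the acquirer proposes): the target can get 64.728 next round, worth 0.77 × 64.728 = 49.84056 now, so the acquirer offers 49.84056, keeping 30.15944.
So by rejecting in round 1, the acquirer gets 30.15944 next round, worth 0.83 × 30.15944 = 25.0323352 now.
Offer 22 < 25.0323352, so the acquirer rejects.

Reject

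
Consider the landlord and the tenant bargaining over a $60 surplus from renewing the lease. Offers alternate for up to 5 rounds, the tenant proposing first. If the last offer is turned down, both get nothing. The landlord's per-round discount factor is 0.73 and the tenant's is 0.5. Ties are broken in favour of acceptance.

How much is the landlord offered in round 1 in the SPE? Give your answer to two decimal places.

Round 5 (the tenant proposes): rejection yields 0 for the landlord; the tenant offers 0 and keeps 60.
Round 4 (the landlord proposes): the tenant can get 60 next round, worth 0.5 × 60 = 30 now. The landlord offers 30 and keeps 60 − 30 = 30.
Round 3 (the tenant proposes): the landlord can get 30 next round, worth 0.73 × 30 = 21.9 now, so the tenant offers 21.9, keeping 38.1.
Round 2 (the landlord proposes): the tenant can get 38.1 next round, worth 0.5 × 38.1 = 19.05 now; the landlord offers that and keeps 40.95.
Round 1 (the tenant proposes): the landlord can get 40.95 next round, worth 0.73 × 40.95 = 29.8935 now; the tenant offers that and keeps 30.1065.

29.89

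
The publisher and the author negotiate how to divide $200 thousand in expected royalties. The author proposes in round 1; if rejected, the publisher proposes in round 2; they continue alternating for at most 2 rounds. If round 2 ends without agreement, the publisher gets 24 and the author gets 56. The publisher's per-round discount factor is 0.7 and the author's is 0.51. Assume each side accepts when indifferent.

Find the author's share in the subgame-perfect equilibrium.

99.2

Round 2 (the publisher proposes): the author gets 56 if talks fail, so the publisher offers 56 and keeps 144.
Round 1 (the author proposes): the publisher can get 144 next round, worth 0.7 × 144 = 100.8 now, so the author offers 100.8, keeping 99.2.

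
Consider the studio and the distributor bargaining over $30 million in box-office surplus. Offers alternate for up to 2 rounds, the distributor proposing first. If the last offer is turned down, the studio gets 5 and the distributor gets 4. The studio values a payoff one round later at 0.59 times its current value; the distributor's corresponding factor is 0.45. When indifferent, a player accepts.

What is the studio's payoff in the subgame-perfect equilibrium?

Round 2 (the studio proposes): the distributor gets 4 if talks fail, so the studio offers 4 and keeps 26.
Round 1 (the distributor proposes): the studio can get 26 next round, worth 0.59 × 26 = 15.34 now; the distributor offers that and keeps 14.66.

15.34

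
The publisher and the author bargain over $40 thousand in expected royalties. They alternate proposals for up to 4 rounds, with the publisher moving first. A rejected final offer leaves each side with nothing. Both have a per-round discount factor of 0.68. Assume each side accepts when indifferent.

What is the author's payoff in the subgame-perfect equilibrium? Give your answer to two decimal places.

Round 4 (the author proposes): the publisher will accept anything ≥ 0, so the author offers 0 and keeps 40.
Round 3 (the publisher proposes): the author can get 40 next round, worth 0.68 × 40 = 27.2 now. The publisher offers 27.2 and keeps 40 − 27.2 = 12.8.
Round 2 (the author proposes): the publisher can get 12.8 next round, worth 0.68 × 12.8 = 8.704 now. The author offers 8.704 and keeps 40 − 8.704 = 31.296.
Round 1 (the publisher proposes): the author can get 31.296 next round, worth 0.68 × 31.296 = 21.28128 now; the publisher offers that and keeps 18.71872.

21.28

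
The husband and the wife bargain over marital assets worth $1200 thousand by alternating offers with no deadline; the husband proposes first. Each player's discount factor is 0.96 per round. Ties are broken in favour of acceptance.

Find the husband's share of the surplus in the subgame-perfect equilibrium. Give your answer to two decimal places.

612.24

When the husband proposes, the wife accepts any offer worth at least 0.96 times what the wife would get by proposing next round; and vice versa.
This gives x = 1200 − 0.96y and y = 1200 − 0.96x, where x and y are each side's share when it proposes.
Hence (1 − 0.96·0.96)x = 1200(1 − 0.96), i.e. 0.0784·x = 48.
x ≈ 612.2449; the wife's share is 1200 − x ≈ 587.7551.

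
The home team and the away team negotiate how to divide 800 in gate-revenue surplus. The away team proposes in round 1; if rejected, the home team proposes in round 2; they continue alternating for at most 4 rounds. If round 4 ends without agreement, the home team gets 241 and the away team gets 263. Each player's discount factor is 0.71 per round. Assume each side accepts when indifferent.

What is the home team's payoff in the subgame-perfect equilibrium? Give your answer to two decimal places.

Round 4 (the home team proposes): the away team gets 263 if talks fail, so the home team offers 263 and keeps 537.
Round 3 (the away team proposes): the home team can get 537 next round, worth 0.71 × 537 = 381.27 now, so the away team offers 381.27, keeping 418.73.
Round 2 (the home team proposes): the away team can get 418.73 next round, worth 0.71 × 418.73 = 297.2983 now. The home team offers 297.2983 and keeps 800 − 297.2983 = 502.7017.
Round 1 (the away team proposes): the home team can get 502.7017 next round, worth 0.71 × 502.7017 = 356.918207 now. The away team offers 356.918207 and keeps 800 − 356.918207 = 443.081793.

356.92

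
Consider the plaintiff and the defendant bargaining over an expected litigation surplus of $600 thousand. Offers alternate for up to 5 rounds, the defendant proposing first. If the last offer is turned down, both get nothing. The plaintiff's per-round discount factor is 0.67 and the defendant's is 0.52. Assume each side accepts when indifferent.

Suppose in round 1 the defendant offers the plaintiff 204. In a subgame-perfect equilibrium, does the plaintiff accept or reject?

Reject

Work out the plaintiff's continuation value if the offer is rejected.
Round 5 (the defendant proposes): the plaintiff will accept anything ≥ 0, so the defendant offers 0 and keeps 600.
Round 4 (the plaintiff proposes): the defendant can get 600 next round, worth 0.52 × 600 = 312 now, so the plaintiff offers 312, keeping 288.
Round 3 (the defendant proposes): the plaintiff can get 288 next round, worth 0.67 × 288 = 192.96 now. The defendant offers 192.96 and keeps 600 − 192.96 = 407.04.
Round 2 (the plaintiff proposes): the defendant can get 407.04 next round, worth 0.52 × 407.04 = 211.6608 now. The plaintiff offers 211.6608 and keeps 600 − 211.6608 = 388.3392.
So by rejecting in round 1, the plaintiff gets 388.3392 next round, worth 0.67 × 388.3392 = 260.187264 now.
Offer 204 < 260.187264, so the plaintiff rejects.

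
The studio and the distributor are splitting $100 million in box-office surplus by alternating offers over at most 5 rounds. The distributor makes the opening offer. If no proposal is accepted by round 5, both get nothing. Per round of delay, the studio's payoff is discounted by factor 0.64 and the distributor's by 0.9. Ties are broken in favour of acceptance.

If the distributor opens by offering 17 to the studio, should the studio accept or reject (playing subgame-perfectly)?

Accept

Work out the studio's continuation value if the offer is rejected.
Round 5 (the distributor proposes): the studio will accept anything ≥ 0, so the distributor offers 0 and keeps 100.
Round 4 (the studio proposes): the distributor can get 100 next round, worth 0.9 × 100 = 90 now. The studio offers 90 and keeps 100 − 90 = 10.
Round 3 (the distributor proposes): the studio can get 10 next round, worth 0.64 × 10 = 6.4 now. The distributor offers 6.4 and keeps 100 − 6.4 = 93.6.
Round 2 (the studio proposes): the distributor can get 93.6 next round, worth 0.9 × 93.6 = 84.24 now; the studio offers that and keeps 15.76.
So by rejecting in round 1, the studio gets 15.76 next round, worth 0.64 × 15.76 = 10.0864 now.
Offer 17 ≥ 10.0864, so the studio accepts.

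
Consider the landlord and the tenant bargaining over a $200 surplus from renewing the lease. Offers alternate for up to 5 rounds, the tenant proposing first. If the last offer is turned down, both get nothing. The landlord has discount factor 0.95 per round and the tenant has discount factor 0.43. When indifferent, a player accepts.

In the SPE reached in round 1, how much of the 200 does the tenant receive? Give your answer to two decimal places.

47.46

Work backward from the last round.
Round 5 (the tenant proposes): the landlord will accept anything ≥ 0, so the tenant offers 0 and keeps 200.
Round 4 (the landlord proposes): the tenant can get 200 next round, worth 0.43 × 200 = 86 now; the landlord offers that and keeps 114.
Round 3 (the tenant proposes): the landlord can get 114 next round, worth 0.95 × 114 = 108.3 now. The tenant offers 108.3 and keeps 200 − 108.3 = 91.7.
Round 2 (the landlord proposes): the tenant can get 91.7 next round, worth 0.43 × 91.7 = 39.431 now; the landlord offers that and keeps 160.569.
Round 1 (the tenant proposes): the landlord can get 160.569 next round, worth 0.95 × 160.569 = 152.54055 now, so the tenant offers 152.54055, keeping 47.45945.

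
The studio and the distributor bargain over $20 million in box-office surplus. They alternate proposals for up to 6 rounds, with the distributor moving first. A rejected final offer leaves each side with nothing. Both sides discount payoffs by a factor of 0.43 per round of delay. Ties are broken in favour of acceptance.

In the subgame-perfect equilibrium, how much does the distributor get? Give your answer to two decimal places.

13.90

Round 6 (the studio proposes): the distributor will accept anything ≥ 0, so the studio offers 0 and keeps 20.
Round 5 (the distributor proposes): the studio can get 20 next round, worth 0.43 × 20 = 8.6 now, so the distributor offers 8.6, keeping 11.4.
Round 4 (the studio proposes): the distributor can get 11.4 next round, worth 0.43 × 11.4 = 4.902 now. The studio offers 4.902 and keeps 20 − 4.902 = 15.098.
Round 3 (the distributor proposes): the studio can get 15.098 next round, worth 0.43 × 15.098 = 6.49214 now; the distributor offers that and keeps 13.50786.
Round 2 (the studio proposes): the distributor can get 13.50786 next round, worth 0.43 × 13.50786 = 5.8083798 now. The studio offers 5.8083798 and keeps 20 − 5.8083798 = 14.1916202.
Round 1 (the distributor proposes): the studio can get 14.1916202 next round, worth 0.43 × 14.1916202 = 6.102396686 now; the distributor offers that and keeps 13.897603314.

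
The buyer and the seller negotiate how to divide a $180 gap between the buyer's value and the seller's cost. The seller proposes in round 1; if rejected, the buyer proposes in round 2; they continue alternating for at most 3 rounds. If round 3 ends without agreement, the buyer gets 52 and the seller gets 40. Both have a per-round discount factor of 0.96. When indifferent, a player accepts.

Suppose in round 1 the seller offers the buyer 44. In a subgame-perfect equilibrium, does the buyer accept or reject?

Reject

Work out the buyer's continuation value if the offer is rejected.
Round 3 (the seller proposes): the buyer gets 52 if talks fail, so the seller offers 52 and keeps 128.
Round 2 (the buyer proposes): the seller can get 128 next round, worth 0.96 × 128 = 122.88 now. The buyer offers 122.88 and keeps 180 − 122.88 = 57.12.
So by rejecting in round 1, the buyer gets 57.12 next round, worth 0.96 × 57.12 = 54.8352 now.
Offer 44 < 54.8352, so the buyer rejects.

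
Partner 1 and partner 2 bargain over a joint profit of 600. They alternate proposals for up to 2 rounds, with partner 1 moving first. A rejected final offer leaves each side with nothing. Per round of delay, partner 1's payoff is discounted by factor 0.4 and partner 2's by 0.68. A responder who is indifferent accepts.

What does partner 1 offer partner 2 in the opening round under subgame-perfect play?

Round 2 (partner 2 proposes): partner 1 will accept anything ≥ 0, so partner 2 offers 0 and keeps 600.
Round 1 (partner 1 proposes): partner 2 can get 600 next round, worth 0.68 × 600 = 408 now, so partner 1 offers 408, keeping 192.

408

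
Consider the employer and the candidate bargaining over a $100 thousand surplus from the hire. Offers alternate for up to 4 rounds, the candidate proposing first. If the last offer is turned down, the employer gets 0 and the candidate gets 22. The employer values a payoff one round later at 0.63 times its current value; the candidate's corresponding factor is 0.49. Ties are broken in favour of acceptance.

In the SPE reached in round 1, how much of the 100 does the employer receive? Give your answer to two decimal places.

Round 4 (the employer proposes): the candidate gets 22 if talks fail, so the employer offers 22 and keeps 78.
Round 3 (the candidate proposes): the employer can get 78 next round, worth 0.63 × 78 = 49.14 now; the candidate offers that and keeps 50.86.
Round 2 (the employer proposes): the candidate can get 50.86 next round, worth 0.49 × 50.86 = 24.9214 now. The employer offers 24.9214 and keeps 100 − 24.9214 = 75.0786.
Round 1 (the candidate proposes): the employer can get 75.0786 next round, worth 0.63 × 75.0786 = 47.299518 now, so the candidate offers 47.299518, keeping 52.700482.

47.30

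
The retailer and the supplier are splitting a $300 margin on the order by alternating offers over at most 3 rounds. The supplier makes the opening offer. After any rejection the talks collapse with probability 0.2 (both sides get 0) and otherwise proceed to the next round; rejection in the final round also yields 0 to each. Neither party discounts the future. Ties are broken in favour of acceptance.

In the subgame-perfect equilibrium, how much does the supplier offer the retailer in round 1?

Round 3 (the supplier proposes): the retailer will accept anything ≥ 0, so the supplier offers 0 and keeps 300.
Round 2 (the retailer proposes): rejecting gives the supplier an expected 0.8 × 300 = 240. The retailer offers 240 and keeps 300 − 240 = 60.
Round 1 (the supplier proposes): rejecting gives the retailer an expected 0.8 × 60 = 48. The supplier offers 48 and keeps 300 − 48 = 252.

48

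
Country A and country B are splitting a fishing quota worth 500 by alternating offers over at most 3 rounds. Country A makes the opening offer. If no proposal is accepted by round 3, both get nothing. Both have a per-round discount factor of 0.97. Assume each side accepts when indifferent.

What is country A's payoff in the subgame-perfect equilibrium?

Round 3 (country A proposes): country B will accept anything ≥ 0, so country A offers 0 and keeps 500.
Round 2 (country B proposes): country A can get 500 next round, worth 0.97 × 500 = 485 now, so country B offers 485, keeping 15.
Round 1 (country A proposes): country B can get 15 next round, worth 0.97 × 15 = 14.55 now, so country A offers 14.55, keeping 485.45.

485.45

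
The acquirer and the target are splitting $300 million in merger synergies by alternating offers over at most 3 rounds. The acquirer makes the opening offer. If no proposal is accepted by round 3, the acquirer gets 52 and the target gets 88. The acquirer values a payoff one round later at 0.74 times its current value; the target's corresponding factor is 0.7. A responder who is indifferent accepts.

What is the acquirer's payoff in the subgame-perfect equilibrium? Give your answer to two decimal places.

Round 3 (the acquirer proposes): the target gets 88 if talks fail, so the acquirer offers 88 and keeps 212.
Round 2 (the target proposes): the acquirer can get 212 next round, worth 0.74 × 212 = 156.88 now; the target offers that and keeps 143.12.
Round 1 (the acquirer proposes): the target can get 143.12 next round, worth 0.7 × 143.12 = 100.184 now. The acquirer offers 100.184 and keeps 300 − 100.184 = 199.816.

199.82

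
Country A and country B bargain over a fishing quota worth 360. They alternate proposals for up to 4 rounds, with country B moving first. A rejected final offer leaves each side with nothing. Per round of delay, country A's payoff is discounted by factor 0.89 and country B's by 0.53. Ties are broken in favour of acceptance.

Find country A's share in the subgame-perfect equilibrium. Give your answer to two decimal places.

Round 4 (country A proposes): country B will accept anything ≥ 0, so country A offers 0 and keeps 360.
Round 3 (country B proposes): country A can get 360 next round, worth 0.89 × 360 = 320.4 now, so country B offers 320.4, keeping 39.6.
Round 2 (country A proposes): country B can get 39.6 next round, worth 0.53 × 39.6 = 20.988 now. Country A offers 20.988 and keeps 360 − 20.988 = 339.012.
Round 1 (country B proposes): country A can get 339.012 next round, worth 0.89 × 339.012 = 301.72068 now; country B offers that and keeps 58.27932.

301.72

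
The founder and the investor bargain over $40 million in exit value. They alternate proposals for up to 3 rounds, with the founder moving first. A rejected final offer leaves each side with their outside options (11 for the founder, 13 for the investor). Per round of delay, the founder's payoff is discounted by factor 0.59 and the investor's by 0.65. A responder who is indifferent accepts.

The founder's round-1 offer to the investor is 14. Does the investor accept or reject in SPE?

Round 3 (the founder proposes): the investor gets 13 if talks fail, so the founder offers 13 and keeps 27.
Round 2 (the investor proposes): the founder can get 27 next round, worth 0.59 × 27 = 15.93 now, so the investor offers 15.93, keeping 24.07.
So by rejecting in round 1, the investor gets 24.07 next round, worth 0.65 × 24.07 = 15.6455 now.
Offer 14 < 15.6455, so the investor rejects.

Reject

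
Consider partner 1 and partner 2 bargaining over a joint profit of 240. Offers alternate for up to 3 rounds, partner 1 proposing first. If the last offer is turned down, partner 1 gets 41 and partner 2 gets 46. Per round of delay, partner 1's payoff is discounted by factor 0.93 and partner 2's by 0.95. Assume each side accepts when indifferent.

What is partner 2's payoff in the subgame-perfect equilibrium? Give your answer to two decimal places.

Round 3 (partner 1 proposes): partner 2 gets 46 if talks fail, so partner 1 offers 46 and keeps 194.
Round 2 (partner 2 proposes): partner 1 can get 194 next round, worth 0.93 × 194 = 180.42 now; partner 2 offers that and keeps 59.58.
Round 1 (partner 1 proposes): partner 2 can get 59.58 next round, worth 0.95 × 59.58 = 56.601 now, so partner 1 offers 56.601, keeping 183.399.

56.60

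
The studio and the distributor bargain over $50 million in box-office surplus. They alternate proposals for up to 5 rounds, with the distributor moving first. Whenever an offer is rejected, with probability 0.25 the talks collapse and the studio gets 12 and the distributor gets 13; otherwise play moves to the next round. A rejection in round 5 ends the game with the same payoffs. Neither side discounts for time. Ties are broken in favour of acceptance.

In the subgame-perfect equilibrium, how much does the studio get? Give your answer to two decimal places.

Round 5 (the distributor proposes): the studio gets 12 if talks fail, so the distributor offers 12 and keeps 38.
Round 4 (the studio proposes): rejecting gives the distributor an expected 0.75 × 38 + 0.25 × 13 = 31.75. The studio offers 31.75 and keeps 50 − 31.75 = 18.25.
Round 3 (the distributor proposes): rejecting gives the studio an expected 0.75 × 18.25 + 0.25 × 12 = 16.6875, so the distributor offers 16.6875, keeping 33.3125.
Round 2 (the studio proposes): rejecting gives the distributor an expected 0.75 × 33.3125 + 0.25 × 13 = 28.234375. The studio offers 28.234375 and keeps 50 − 28.234375 = 21.765625.
Round 1 (the distributor proposes): rejecting gives the studio an expected 0.75 × 21.765625 + 0.25 × 12 = 19.32421875. The distributor offers 19.32421875 and keeps 50 − 19.32421875 = 30.67578125.

19.32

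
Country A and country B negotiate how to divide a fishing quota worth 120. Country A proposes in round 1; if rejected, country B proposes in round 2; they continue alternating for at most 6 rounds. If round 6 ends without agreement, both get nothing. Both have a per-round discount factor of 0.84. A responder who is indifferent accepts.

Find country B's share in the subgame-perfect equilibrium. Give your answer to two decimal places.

Solve by backward induction from round 6.
Round 6 (country B proposes): rejection yields 0 for country A; country B offers 0 and keeps 120.
Round 5 (country A proposes): country B can get 120 next round, worth 0.84 × 120 = 100.8 now; country A offers that and keeps 19.2.
Round 4 (country B proposes): country A can get 19.2 next round, worth 0.84 × 19.2 = 16.128 now. Country B offers 16.128 and keeps 120 − 16.128 = 103.872.
Round 3 (country A proposes): country B can get 103.872 next round, worth 0.84 × 103.872 = 87.25248 now, so country A offers 87.25248, keeping 32.74752.
Round 2 (country B proposes): country A can get 32.74752 next round, worth 0.84 × 32.74752 = 27.5079168 now, so country B offers 27.5079168, keeping 92.4920832.
Round 1 (country A proposes): country B can get 92.4920832 next round, worth 0.84 × 92.4920832 = 77.693349888 now. Country A offers 77.693349888 and keeps 120 − 77.693349888 = 42.306650112.

77.69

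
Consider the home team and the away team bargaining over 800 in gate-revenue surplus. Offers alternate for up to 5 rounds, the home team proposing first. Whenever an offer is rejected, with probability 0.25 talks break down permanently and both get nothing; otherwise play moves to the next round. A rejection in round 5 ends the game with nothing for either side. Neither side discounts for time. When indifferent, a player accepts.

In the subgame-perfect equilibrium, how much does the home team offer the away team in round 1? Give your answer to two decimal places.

By backward induction:
Round 5 (the home team proposes): the away team will accept anything ≥ 0, so the home team offers 0 and keeps 800.
Round 4 (the away team proposes): rejecting gives the home team an expected 0.75 × 800 = 600, so the away team offers 600, keeping 200.
Round 3 (the home team proposes): rejecting gives the away team an expected 0.75 × 200 = 150, so the home team offers 150, keeping 650.
Round 2 (the away team proposes): rejecting gives the home team an expected 0.75 × 650 = 487.5; the away team offers that and keeps 312.5.
Round 1 (the home team proposes): rejecting gives the away team an expected 0.75 × 312.5 = 234.375, so the home team offers 234.375, keeping 565.625.

234.38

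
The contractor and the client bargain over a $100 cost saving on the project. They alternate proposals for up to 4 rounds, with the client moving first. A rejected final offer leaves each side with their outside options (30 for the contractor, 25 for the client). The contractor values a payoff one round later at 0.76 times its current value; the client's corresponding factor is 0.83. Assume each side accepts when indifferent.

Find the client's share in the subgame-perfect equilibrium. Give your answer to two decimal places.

51.12

Solve by backward induction from round 4.
Round 4 (the contractor proposes): the client gets 25 if talks fail, so the contractor offers 25 and keeps 75.
Round 3 (the client proposes): the contractor can get 75 next round, worth 0.76 × 75 = 57 now, so the client offers 57, keeping 43.
Round 2 (the contractor proposes): the client can get 43 next round, worth 0.83 × 43 = 35.69 now; the contractor offers that and keeps 64.31.
Round 1 (the client proposes): the contractor can get 64.31 next round, worth 0.76 × 64.31 = 48.8756 now. The client offers 48.8756 and keeps 100 − 48.8756 = 51.1244.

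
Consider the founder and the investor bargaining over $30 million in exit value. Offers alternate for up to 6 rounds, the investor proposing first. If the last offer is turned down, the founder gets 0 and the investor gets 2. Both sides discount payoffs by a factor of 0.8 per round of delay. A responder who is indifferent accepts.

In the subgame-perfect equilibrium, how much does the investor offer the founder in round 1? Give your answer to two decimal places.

Round 6 (the founder proposes): the investor gets 2 if talks fail, so the founder offers 2 and keeps 28.
Round 5 (the investor proposes): the founder can get 28 next round, worth 0.8 × 28 = 22.4 now; the investor offers that and keeps 7.6.
Round 4 (the founder proposes): the investor can get 7.6 next round, worth 0.8 × 7.6 = 6.08 now; the founder offers that and keeps 23.92.
Round 3 (the investor proposes): the founder can get 23.92 next round, worth 0.8 × 23.92 = 19.136 now, so the investor offers 19.136, keeping 10.864.
Round 2 (the founder proposes): the investor can get 10.864 next round, worth 0.8 × 10.864 = 8.6912 now. The founder offers 8.6912 and keeps 30 − 8.6912 = 21.3088.
Round 1 (the investor proposes): the founder can get 21.3088 next round, worth 0.8 × 21.3088 = 17.04704 now. The investor offers 17.04704 and keeps 30 − 17.04704 = 12.95296.

17.05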